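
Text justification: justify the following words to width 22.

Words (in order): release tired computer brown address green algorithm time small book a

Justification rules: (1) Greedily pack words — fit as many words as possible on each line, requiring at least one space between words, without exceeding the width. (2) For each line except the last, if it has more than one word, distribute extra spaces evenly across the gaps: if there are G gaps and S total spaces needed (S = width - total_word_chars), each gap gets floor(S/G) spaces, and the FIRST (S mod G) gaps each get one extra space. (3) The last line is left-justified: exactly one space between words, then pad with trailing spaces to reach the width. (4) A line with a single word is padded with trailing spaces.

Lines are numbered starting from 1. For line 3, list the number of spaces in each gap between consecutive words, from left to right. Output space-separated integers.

Line 1: ['release', 'tired', 'computer'] (min_width=22, slack=0)
Line 2: ['brown', 'address', 'green'] (min_width=19, slack=3)
Line 3: ['algorithm', 'time', 'small'] (min_width=20, slack=2)
Line 4: ['book', 'a'] (min_width=6, slack=16)

Answer: 2 2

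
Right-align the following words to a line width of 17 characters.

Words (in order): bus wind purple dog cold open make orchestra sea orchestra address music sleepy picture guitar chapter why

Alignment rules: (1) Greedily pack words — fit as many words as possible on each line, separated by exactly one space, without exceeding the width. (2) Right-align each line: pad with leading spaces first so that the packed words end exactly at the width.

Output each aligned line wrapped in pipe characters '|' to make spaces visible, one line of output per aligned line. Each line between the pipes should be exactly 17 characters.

Line 1: ['bus', 'wind', 'purple'] (min_width=15, slack=2)
Line 2: ['dog', 'cold', 'open'] (min_width=13, slack=4)
Line 3: ['make', 'orchestra'] (min_width=14, slack=3)
Line 4: ['sea', 'orchestra'] (min_width=13, slack=4)
Line 5: ['address', 'music'] (min_width=13, slack=4)
Line 6: ['sleepy', 'picture'] (min_width=14, slack=3)
Line 7: ['guitar', 'chapter'] (min_width=14, slack=3)
Line 8: ['why'] (min_width=3, slack=14)

Answer: |  bus wind purple|
|    dog cold open|
|   make orchestra|
|    sea orchestra|
|    address music|
|   sleepy picture|
|   guitar chapter|
|              why|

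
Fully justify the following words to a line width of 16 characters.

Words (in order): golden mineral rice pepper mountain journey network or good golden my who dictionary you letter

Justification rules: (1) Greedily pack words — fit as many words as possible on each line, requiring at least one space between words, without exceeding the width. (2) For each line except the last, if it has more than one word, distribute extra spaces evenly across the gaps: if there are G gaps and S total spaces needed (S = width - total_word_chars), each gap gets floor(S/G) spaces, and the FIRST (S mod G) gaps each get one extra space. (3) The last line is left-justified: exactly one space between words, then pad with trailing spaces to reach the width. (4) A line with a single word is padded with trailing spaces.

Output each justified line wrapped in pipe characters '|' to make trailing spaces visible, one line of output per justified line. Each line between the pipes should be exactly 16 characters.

Answer: |golden   mineral|
|rice      pepper|
|mountain journey|
|network  or good|
|golden   my  who|
|dictionary   you|
|letter          |

Derivation:
Line 1: ['golden', 'mineral'] (min_width=14, slack=2)
Line 2: ['rice', 'pepper'] (min_width=11, slack=5)
Line 3: ['mountain', 'journey'] (min_width=16, slack=0)
Line 4: ['network', 'or', 'good'] (min_width=15, slack=1)
Line 5: ['golden', 'my', 'who'] (min_width=13, slack=3)
Line 6: ['dictionary', 'you'] (min_width=14, slack=2)
Line 7: ['letter'] (min_width=6, slack=10)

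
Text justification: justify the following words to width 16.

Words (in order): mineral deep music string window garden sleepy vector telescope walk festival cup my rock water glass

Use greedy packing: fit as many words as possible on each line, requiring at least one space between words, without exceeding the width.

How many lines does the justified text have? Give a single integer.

Answer: 7

Derivation:
Line 1: ['mineral', 'deep'] (min_width=12, slack=4)
Line 2: ['music', 'string'] (min_width=12, slack=4)
Line 3: ['window', 'garden'] (min_width=13, slack=3)
Line 4: ['sleepy', 'vector'] (min_width=13, slack=3)
Line 5: ['telescope', 'walk'] (min_width=14, slack=2)
Line 6: ['festival', 'cup', 'my'] (min_width=15, slack=1)
Line 7: ['rock', 'water', 'glass'] (min_width=16, slack=0)
Total lines: 7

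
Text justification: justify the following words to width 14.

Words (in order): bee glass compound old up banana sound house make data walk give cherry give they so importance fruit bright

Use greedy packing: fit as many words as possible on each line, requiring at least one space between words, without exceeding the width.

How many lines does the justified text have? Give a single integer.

Answer: 9

Derivation:
Line 1: ['bee', 'glass'] (min_width=9, slack=5)
Line 2: ['compound', 'old'] (min_width=12, slack=2)
Line 3: ['up', 'banana'] (min_width=9, slack=5)
Line 4: ['sound', 'house'] (min_width=11, slack=3)
Line 5: ['make', 'data', 'walk'] (min_width=14, slack=0)
Line 6: ['give', 'cherry'] (min_width=11, slack=3)
Line 7: ['give', 'they', 'so'] (min_width=12, slack=2)
Line 8: ['importance'] (min_width=10, slack=4)
Line 9: ['fruit', 'bright'] (min_width=12, slack=2)
Total lines: 9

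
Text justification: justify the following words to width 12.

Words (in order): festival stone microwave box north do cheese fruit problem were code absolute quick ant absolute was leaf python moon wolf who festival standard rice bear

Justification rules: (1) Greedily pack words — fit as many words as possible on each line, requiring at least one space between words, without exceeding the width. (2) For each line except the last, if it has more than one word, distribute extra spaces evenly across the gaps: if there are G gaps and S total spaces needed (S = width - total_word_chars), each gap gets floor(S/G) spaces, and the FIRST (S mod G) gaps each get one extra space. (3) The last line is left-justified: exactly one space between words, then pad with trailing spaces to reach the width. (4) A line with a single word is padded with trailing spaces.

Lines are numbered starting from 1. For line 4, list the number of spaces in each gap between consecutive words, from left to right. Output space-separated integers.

Line 1: ['festival'] (min_width=8, slack=4)
Line 2: ['stone'] (min_width=5, slack=7)
Line 3: ['microwave'] (min_width=9, slack=3)
Line 4: ['box', 'north', 'do'] (min_width=12, slack=0)
Line 5: ['cheese', 'fruit'] (min_width=12, slack=0)
Line 6: ['problem', 'were'] (min_width=12, slack=0)
Line 7: ['code'] (min_width=4, slack=8)
Line 8: ['absolute'] (min_width=8, slack=4)
Line 9: ['quick', 'ant'] (min_width=9, slack=3)
Line 10: ['absolute', 'was'] (min_width=12, slack=0)
Line 11: ['leaf', 'python'] (min_width=11, slack=1)
Line 12: ['moon', 'wolf'] (min_width=9, slack=3)
Line 13: ['who', 'festival'] (min_width=12, slack=0)
Line 14: ['standard'] (min_width=8, slack=4)
Line 15: ['rice', 'bear'] (min_width=9, slack=3)

Answer: 1 1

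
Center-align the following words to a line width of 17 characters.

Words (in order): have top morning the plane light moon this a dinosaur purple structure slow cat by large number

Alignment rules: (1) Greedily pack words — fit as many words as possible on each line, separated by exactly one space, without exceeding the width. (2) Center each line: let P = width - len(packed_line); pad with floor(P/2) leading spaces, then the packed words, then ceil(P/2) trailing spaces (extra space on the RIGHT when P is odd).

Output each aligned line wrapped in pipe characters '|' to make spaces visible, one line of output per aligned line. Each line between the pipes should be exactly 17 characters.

Line 1: ['have', 'top', 'morning'] (min_width=16, slack=1)
Line 2: ['the', 'plane', 'light'] (min_width=15, slack=2)
Line 3: ['moon', 'this', 'a'] (min_width=11, slack=6)
Line 4: ['dinosaur', 'purple'] (min_width=15, slack=2)
Line 5: ['structure', 'slow'] (min_width=14, slack=3)
Line 6: ['cat', 'by', 'large'] (min_width=12, slack=5)
Line 7: ['number'] (min_width=6, slack=11)

Answer: |have top morning |
| the plane light |
|   moon this a   |
| dinosaur purple |
| structure slow  |
|  cat by large   |
|     number      |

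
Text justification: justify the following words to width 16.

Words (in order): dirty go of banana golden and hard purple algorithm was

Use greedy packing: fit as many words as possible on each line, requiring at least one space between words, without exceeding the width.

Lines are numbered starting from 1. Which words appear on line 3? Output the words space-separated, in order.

Line 1: ['dirty', 'go', 'of'] (min_width=11, slack=5)
Line 2: ['banana', 'golden'] (min_width=13, slack=3)
Line 3: ['and', 'hard', 'purple'] (min_width=15, slack=1)
Line 4: ['algorithm', 'was'] (min_width=13, slack=3)

Answer: and hard purple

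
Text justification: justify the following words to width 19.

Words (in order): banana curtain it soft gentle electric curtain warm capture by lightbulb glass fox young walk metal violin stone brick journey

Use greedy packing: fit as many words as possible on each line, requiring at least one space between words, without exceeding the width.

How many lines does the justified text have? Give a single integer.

Line 1: ['banana', 'curtain', 'it'] (min_width=17, slack=2)
Line 2: ['soft', 'gentle'] (min_width=11, slack=8)
Line 3: ['electric', 'curtain'] (min_width=16, slack=3)
Line 4: ['warm', 'capture', 'by'] (min_width=15, slack=4)
Line 5: ['lightbulb', 'glass', 'fox'] (min_width=19, slack=0)
Line 6: ['young', 'walk', 'metal'] (min_width=16, slack=3)
Line 7: ['violin', 'stone', 'brick'] (min_width=18, slack=1)
Line 8: ['journey'] (min_width=7, slack=12)
Total lines: 8

Answer: 8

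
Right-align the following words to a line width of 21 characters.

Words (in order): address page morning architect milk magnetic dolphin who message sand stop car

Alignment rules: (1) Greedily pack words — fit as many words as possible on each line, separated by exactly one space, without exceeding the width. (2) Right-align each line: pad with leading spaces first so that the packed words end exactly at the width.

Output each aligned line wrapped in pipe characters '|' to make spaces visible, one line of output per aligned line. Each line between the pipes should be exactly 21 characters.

Answer: | address page morning|
|       architect milk|
| magnetic dolphin who|
|message sand stop car|

Derivation:
Line 1: ['address', 'page', 'morning'] (min_width=20, slack=1)
Line 2: ['architect', 'milk'] (min_width=14, slack=7)
Line 3: ['magnetic', 'dolphin', 'who'] (min_width=20, slack=1)
Line 4: ['message', 'sand', 'stop', 'car'] (min_width=21, slack=0)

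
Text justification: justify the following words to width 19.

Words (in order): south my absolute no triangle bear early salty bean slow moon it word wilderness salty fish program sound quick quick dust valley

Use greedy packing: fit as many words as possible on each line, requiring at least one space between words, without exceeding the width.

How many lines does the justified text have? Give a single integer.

Line 1: ['south', 'my', 'absolute'] (min_width=17, slack=2)
Line 2: ['no', 'triangle', 'bear'] (min_width=16, slack=3)
Line 3: ['early', 'salty', 'bean'] (min_width=16, slack=3)
Line 4: ['slow', 'moon', 'it', 'word'] (min_width=17, slack=2)
Line 5: ['wilderness', 'salty'] (min_width=16, slack=3)
Line 6: ['fish', 'program', 'sound'] (min_width=18, slack=1)
Line 7: ['quick', 'quick', 'dust'] (min_width=16, slack=3)
Line 8: ['valley'] (min_width=6, slack=13)
Total lines: 8

Answer: 8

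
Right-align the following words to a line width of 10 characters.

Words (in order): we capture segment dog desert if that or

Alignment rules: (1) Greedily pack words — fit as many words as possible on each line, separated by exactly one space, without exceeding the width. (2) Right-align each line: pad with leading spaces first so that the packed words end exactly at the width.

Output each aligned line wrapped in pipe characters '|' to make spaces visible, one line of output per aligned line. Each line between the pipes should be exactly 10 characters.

Answer: |we capture|
|   segment|
|dog desert|
|if that or|

Derivation:
Line 1: ['we', 'capture'] (min_width=10, slack=0)
Line 2: ['segment'] (min_width=7, slack=3)
Line 3: ['dog', 'desert'] (min_width=10, slack=0)
Line 4: ['if', 'that', 'or'] (min_width=10, slack=0)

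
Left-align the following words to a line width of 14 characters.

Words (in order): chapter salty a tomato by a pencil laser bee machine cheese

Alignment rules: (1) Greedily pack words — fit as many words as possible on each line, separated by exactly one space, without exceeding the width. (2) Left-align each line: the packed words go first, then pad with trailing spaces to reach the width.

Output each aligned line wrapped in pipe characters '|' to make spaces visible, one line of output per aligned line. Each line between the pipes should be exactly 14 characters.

Line 1: ['chapter', 'salty'] (min_width=13, slack=1)
Line 2: ['a', 'tomato', 'by', 'a'] (min_width=13, slack=1)
Line 3: ['pencil', 'laser'] (min_width=12, slack=2)
Line 4: ['bee', 'machine'] (min_width=11, slack=3)
Line 5: ['cheese'] (min_width=6, slack=8)

Answer: |chapter salty |
|a tomato by a |
|pencil laser  |
|bee machine   |
|cheese        |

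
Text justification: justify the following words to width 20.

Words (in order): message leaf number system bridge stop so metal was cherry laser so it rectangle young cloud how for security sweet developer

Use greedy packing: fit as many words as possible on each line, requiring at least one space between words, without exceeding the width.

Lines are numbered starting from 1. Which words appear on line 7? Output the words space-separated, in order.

Answer: security sweet

Derivation:
Line 1: ['message', 'leaf', 'number'] (min_width=19, slack=1)
Line 2: ['system', 'bridge', 'stop'] (min_width=18, slack=2)
Line 3: ['so', 'metal', 'was', 'cherry'] (min_width=19, slack=1)
Line 4: ['laser', 'so', 'it'] (min_width=11, slack=9)
Line 5: ['rectangle', 'young'] (min_width=15, slack=5)
Line 6: ['cloud', 'how', 'for'] (min_width=13, slack=7)
Line 7: ['security', 'sweet'] (min_width=14, slack=6)
Line 8: ['developer'] (min_width=9, slack=11)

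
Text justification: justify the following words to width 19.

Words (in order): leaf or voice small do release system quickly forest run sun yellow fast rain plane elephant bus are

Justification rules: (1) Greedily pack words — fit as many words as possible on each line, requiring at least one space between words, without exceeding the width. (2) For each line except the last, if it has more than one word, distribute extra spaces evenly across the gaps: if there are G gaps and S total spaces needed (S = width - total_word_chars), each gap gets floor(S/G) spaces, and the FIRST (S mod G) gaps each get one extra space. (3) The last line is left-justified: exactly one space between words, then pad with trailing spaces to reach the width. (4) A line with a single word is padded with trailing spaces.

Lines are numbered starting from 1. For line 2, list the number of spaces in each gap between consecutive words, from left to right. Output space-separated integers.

Answer: 2 2

Derivation:
Line 1: ['leaf', 'or', 'voice', 'small'] (min_width=19, slack=0)
Line 2: ['do', 'release', 'system'] (min_width=17, slack=2)
Line 3: ['quickly', 'forest', 'run'] (min_width=18, slack=1)
Line 4: ['sun', 'yellow', 'fast'] (min_width=15, slack=4)
Line 5: ['rain', 'plane', 'elephant'] (min_width=19, slack=0)
Line 6: ['bus', 'are'] (min_width=7, slack=12)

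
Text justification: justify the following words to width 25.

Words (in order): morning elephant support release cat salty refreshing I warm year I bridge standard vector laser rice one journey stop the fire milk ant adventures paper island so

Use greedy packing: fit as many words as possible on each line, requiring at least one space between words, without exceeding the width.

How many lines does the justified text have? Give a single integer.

Answer: 8

Derivation:
Line 1: ['morning', 'elephant', 'support'] (min_width=24, slack=1)
Line 2: ['release', 'cat', 'salty'] (min_width=17, slack=8)
Line 3: ['refreshing', 'I', 'warm', 'year', 'I'] (min_width=24, slack=1)
Line 4: ['bridge', 'standard', 'vector'] (min_width=22, slack=3)
Line 5: ['laser', 'rice', 'one', 'journey'] (min_width=22, slack=3)
Line 6: ['stop', 'the', 'fire', 'milk', 'ant'] (min_width=22, slack=3)
Line 7: ['adventures', 'paper', 'island'] (min_width=23, slack=2)
Line 8: ['so'] (min_width=2, slack=23)
Total lines: 8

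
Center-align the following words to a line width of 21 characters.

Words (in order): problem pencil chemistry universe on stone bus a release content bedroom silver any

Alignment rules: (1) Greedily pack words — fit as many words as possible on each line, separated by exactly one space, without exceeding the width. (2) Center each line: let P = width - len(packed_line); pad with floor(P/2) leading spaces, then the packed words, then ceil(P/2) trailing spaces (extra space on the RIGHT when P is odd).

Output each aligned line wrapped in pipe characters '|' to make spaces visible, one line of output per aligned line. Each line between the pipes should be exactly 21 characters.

Answer: |   problem pencil    |
|chemistry universe on|
| stone bus a release |
|   content bedroom   |
|     silver any      |

Derivation:
Line 1: ['problem', 'pencil'] (min_width=14, slack=7)
Line 2: ['chemistry', 'universe', 'on'] (min_width=21, slack=0)
Line 3: ['stone', 'bus', 'a', 'release'] (min_width=19, slack=2)
Line 4: ['content', 'bedroom'] (min_width=15, slack=6)
Line 5: ['silver', 'any'] (min_width=10, slack=11)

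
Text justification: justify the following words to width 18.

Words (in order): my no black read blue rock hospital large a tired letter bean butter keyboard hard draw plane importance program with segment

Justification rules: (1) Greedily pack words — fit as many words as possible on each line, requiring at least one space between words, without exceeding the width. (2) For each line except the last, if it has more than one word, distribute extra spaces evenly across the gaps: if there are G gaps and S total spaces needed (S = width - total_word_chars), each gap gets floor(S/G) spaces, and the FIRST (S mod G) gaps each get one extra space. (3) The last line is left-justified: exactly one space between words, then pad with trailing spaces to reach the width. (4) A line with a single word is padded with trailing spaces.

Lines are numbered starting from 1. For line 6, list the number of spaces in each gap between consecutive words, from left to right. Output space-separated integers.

Line 1: ['my', 'no', 'black', 'read'] (min_width=16, slack=2)
Line 2: ['blue', 'rock', 'hospital'] (min_width=18, slack=0)
Line 3: ['large', 'a', 'tired'] (min_width=13, slack=5)
Line 4: ['letter', 'bean', 'butter'] (min_width=18, slack=0)
Line 5: ['keyboard', 'hard', 'draw'] (min_width=18, slack=0)
Line 6: ['plane', 'importance'] (min_width=16, slack=2)
Line 7: ['program', 'with'] (min_width=12, slack=6)
Line 8: ['segment'] (min_width=7, slack=11)

Answer: 3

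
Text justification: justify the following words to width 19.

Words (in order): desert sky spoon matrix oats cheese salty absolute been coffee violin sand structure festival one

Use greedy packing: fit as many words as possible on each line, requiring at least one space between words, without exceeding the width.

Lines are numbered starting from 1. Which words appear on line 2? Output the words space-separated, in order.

Line 1: ['desert', 'sky', 'spoon'] (min_width=16, slack=3)
Line 2: ['matrix', 'oats', 'cheese'] (min_width=18, slack=1)
Line 3: ['salty', 'absolute', 'been'] (min_width=19, slack=0)
Line 4: ['coffee', 'violin', 'sand'] (min_width=18, slack=1)
Line 5: ['structure', 'festival'] (min_width=18, slack=1)
Line 6: ['one'] (min_width=3, slack=16)

Answer: matrix oats cheese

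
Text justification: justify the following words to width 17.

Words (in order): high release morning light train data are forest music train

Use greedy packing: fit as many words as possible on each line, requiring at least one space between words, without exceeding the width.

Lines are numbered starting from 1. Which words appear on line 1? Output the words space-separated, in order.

Answer: high release

Derivation:
Line 1: ['high', 'release'] (min_width=12, slack=5)
Line 2: ['morning', 'light'] (min_width=13, slack=4)
Line 3: ['train', 'data', 'are'] (min_width=14, slack=3)
Line 4: ['forest', 'music'] (min_width=12, slack=5)
Line 5: ['train'] (min_width=5, slack=12)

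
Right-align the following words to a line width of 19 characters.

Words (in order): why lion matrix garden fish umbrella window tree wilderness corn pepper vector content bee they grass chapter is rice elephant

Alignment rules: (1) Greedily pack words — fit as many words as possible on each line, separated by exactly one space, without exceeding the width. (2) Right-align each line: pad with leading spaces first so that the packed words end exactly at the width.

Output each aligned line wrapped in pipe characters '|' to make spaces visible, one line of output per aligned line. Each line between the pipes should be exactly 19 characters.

Line 1: ['why', 'lion', 'matrix'] (min_width=15, slack=4)
Line 2: ['garden', 'fish'] (min_width=11, slack=8)
Line 3: ['umbrella', 'window'] (min_width=15, slack=4)
Line 4: ['tree', 'wilderness'] (min_width=15, slack=4)
Line 5: ['corn', 'pepper', 'vector'] (min_width=18, slack=1)
Line 6: ['content', 'bee', 'they'] (min_width=16, slack=3)
Line 7: ['grass', 'chapter', 'is'] (min_width=16, slack=3)
Line 8: ['rice', 'elephant'] (min_width=13, slack=6)

Answer: |    why lion matrix|
|        garden fish|
|    umbrella window|
|    tree wilderness|
| corn pepper vector|
|   content bee they|
|   grass chapter is|
|      rice elephant|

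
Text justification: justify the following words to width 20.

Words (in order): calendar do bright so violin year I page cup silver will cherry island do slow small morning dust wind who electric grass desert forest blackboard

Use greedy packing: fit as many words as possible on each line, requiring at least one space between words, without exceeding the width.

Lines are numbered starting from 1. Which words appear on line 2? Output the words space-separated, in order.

Answer: so violin year I

Derivation:
Line 1: ['calendar', 'do', 'bright'] (min_width=18, slack=2)
Line 2: ['so', 'violin', 'year', 'I'] (min_width=16, slack=4)
Line 3: ['page', 'cup', 'silver', 'will'] (min_width=20, slack=0)
Line 4: ['cherry', 'island', 'do'] (min_width=16, slack=4)
Line 5: ['slow', 'small', 'morning'] (min_width=18, slack=2)
Line 6: ['dust', 'wind', 'who'] (min_width=13, slack=7)
Line 7: ['electric', 'grass'] (min_width=14, slack=6)
Line 8: ['desert', 'forest'] (min_width=13, slack=7)
Line 9: ['blackboard'] (min_width=10, slack=10)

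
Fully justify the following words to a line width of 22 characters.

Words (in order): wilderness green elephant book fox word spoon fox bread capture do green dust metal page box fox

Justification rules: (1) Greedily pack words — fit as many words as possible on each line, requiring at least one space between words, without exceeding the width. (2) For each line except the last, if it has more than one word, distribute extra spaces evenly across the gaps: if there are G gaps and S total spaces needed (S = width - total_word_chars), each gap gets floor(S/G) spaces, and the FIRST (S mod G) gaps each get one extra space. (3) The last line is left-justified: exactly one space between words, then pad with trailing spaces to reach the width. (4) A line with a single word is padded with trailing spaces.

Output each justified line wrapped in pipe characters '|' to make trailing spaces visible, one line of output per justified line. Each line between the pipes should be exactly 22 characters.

Answer: |wilderness       green|
|elephant book fox word|
|spoon     fox    bread|
|capture  do green dust|
|metal page box fox    |

Derivation:
Line 1: ['wilderness', 'green'] (min_width=16, slack=6)
Line 2: ['elephant', 'book', 'fox', 'word'] (min_width=22, slack=0)
Line 3: ['spoon', 'fox', 'bread'] (min_width=15, slack=7)
Line 4: ['capture', 'do', 'green', 'dust'] (min_width=21, slack=1)
Line 5: ['metal', 'page', 'box', 'fox'] (min_width=18, slack=4)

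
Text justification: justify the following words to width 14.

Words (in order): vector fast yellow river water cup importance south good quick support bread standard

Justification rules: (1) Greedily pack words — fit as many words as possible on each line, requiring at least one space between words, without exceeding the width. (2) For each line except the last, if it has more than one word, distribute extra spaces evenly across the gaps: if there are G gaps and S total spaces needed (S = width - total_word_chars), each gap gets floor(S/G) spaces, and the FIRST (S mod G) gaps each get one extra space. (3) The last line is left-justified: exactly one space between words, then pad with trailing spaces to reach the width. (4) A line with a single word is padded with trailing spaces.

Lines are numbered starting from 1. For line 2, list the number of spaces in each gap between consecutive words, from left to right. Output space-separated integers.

Line 1: ['vector', 'fast'] (min_width=11, slack=3)
Line 2: ['yellow', 'river'] (min_width=12, slack=2)
Line 3: ['water', 'cup'] (min_width=9, slack=5)
Line 4: ['importance'] (min_width=10, slack=4)
Line 5: ['south', 'good'] (min_width=10, slack=4)
Line 6: ['quick', 'support'] (min_width=13, slack=1)
Line 7: ['bread', 'standard'] (min_width=14, slack=0)

Answer: 3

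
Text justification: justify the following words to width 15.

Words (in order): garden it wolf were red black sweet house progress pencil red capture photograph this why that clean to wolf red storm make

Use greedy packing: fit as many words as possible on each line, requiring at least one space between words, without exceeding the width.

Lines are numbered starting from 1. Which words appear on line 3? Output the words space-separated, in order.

Answer: sweet house

Derivation:
Line 1: ['garden', 'it', 'wolf'] (min_width=14, slack=1)
Line 2: ['were', 'red', 'black'] (min_width=14, slack=1)
Line 3: ['sweet', 'house'] (min_width=11, slack=4)
Line 4: ['progress', 'pencil'] (min_width=15, slack=0)
Line 5: ['red', 'capture'] (min_width=11, slack=4)
Line 6: ['photograph', 'this'] (min_width=15, slack=0)
Line 7: ['why', 'that', 'clean'] (min_width=14, slack=1)
Line 8: ['to', 'wolf', 'red'] (min_width=11, slack=4)
Line 9: ['storm', 'make'] (min_width=10, slack=5)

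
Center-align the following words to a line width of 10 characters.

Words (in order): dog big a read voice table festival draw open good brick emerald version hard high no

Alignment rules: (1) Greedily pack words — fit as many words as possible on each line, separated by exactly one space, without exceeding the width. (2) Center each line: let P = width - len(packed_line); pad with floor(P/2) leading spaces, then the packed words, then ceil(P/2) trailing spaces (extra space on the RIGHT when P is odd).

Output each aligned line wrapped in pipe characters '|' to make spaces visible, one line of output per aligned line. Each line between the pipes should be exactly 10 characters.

Line 1: ['dog', 'big', 'a'] (min_width=9, slack=1)
Line 2: ['read', 'voice'] (min_width=10, slack=0)
Line 3: ['table'] (min_width=5, slack=5)
Line 4: ['festival'] (min_width=8, slack=2)
Line 5: ['draw', 'open'] (min_width=9, slack=1)
Line 6: ['good', 'brick'] (min_width=10, slack=0)
Line 7: ['emerald'] (min_width=7, slack=3)
Line 8: ['version'] (min_width=7, slack=3)
Line 9: ['hard', 'high'] (min_width=9, slack=1)
Line 10: ['no'] (min_width=2, slack=8)

Answer: |dog big a |
|read voice|
|  table   |
| festival |
|draw open |
|good brick|
| emerald  |
| version  |
|hard high |
|    no    |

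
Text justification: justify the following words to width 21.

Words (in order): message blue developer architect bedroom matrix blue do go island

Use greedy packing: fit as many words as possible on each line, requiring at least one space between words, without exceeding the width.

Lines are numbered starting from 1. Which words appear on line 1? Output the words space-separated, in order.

Answer: message blue

Derivation:
Line 1: ['message', 'blue'] (min_width=12, slack=9)
Line 2: ['developer', 'architect'] (min_width=19, slack=2)
Line 3: ['bedroom', 'matrix', 'blue'] (min_width=19, slack=2)
Line 4: ['do', 'go', 'island'] (min_width=12, slack=9)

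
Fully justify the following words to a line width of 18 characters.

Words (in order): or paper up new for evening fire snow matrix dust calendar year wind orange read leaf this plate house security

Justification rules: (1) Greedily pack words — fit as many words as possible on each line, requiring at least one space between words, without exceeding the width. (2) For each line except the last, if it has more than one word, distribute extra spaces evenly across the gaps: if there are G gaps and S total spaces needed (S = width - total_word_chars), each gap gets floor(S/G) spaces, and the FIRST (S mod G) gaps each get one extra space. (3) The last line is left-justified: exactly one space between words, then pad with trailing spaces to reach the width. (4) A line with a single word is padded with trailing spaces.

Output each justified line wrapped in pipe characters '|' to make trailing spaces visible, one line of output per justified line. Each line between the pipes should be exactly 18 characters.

Line 1: ['or', 'paper', 'up', 'new'] (min_width=15, slack=3)
Line 2: ['for', 'evening', 'fire'] (min_width=16, slack=2)
Line 3: ['snow', 'matrix', 'dust'] (min_width=16, slack=2)
Line 4: ['calendar', 'year', 'wind'] (min_width=18, slack=0)
Line 5: ['orange', 'read', 'leaf'] (min_width=16, slack=2)
Line 6: ['this', 'plate', 'house'] (min_width=16, slack=2)
Line 7: ['security'] (min_width=8, slack=10)

Answer: |or  paper  up  new|
|for  evening  fire|
|snow  matrix  dust|
|calendar year wind|
|orange  read  leaf|
|this  plate  house|
|security          |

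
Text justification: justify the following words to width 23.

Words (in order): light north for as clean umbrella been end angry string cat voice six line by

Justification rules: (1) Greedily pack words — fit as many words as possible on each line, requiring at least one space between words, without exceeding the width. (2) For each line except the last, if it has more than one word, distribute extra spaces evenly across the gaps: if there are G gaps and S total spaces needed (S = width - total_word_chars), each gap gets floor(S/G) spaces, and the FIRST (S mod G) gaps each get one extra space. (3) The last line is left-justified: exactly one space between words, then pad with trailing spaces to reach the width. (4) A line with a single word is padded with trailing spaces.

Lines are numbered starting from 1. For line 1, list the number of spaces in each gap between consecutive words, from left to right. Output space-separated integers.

Line 1: ['light', 'north', 'for', 'as'] (min_width=18, slack=5)
Line 2: ['clean', 'umbrella', 'been', 'end'] (min_width=23, slack=0)
Line 3: ['angry', 'string', 'cat', 'voice'] (min_width=22, slack=1)
Line 4: ['six', 'line', 'by'] (min_width=11, slack=12)

Answer: 3 3 2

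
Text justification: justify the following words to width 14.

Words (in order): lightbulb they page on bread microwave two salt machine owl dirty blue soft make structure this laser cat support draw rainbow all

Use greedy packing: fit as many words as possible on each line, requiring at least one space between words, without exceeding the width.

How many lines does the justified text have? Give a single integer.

Line 1: ['lightbulb', 'they'] (min_width=14, slack=0)
Line 2: ['page', 'on', 'bread'] (min_width=13, slack=1)
Line 3: ['microwave', 'two'] (min_width=13, slack=1)
Line 4: ['salt', 'machine'] (min_width=12, slack=2)
Line 5: ['owl', 'dirty', 'blue'] (min_width=14, slack=0)
Line 6: ['soft', 'make'] (min_width=9, slack=5)
Line 7: ['structure', 'this'] (min_width=14, slack=0)
Line 8: ['laser', 'cat'] (min_width=9, slack=5)
Line 9: ['support', 'draw'] (min_width=12, slack=2)
Line 10: ['rainbow', 'all'] (min_width=11, slack=3)
Total lines: 10

Answer: 10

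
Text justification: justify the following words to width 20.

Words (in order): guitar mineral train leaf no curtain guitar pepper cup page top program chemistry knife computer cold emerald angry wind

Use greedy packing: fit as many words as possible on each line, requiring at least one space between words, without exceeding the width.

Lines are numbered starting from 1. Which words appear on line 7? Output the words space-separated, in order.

Answer: emerald angry wind

Derivation:
Line 1: ['guitar', 'mineral', 'train'] (min_width=20, slack=0)
Line 2: ['leaf', 'no', 'curtain'] (min_width=15, slack=5)
Line 3: ['guitar', 'pepper', 'cup'] (min_width=17, slack=3)
Line 4: ['page', 'top', 'program'] (min_width=16, slack=4)
Line 5: ['chemistry', 'knife'] (min_width=15, slack=5)
Line 6: ['computer', 'cold'] (min_width=13, slack=7)
Line 7: ['emerald', 'angry', 'wind'] (min_width=18, slack=2)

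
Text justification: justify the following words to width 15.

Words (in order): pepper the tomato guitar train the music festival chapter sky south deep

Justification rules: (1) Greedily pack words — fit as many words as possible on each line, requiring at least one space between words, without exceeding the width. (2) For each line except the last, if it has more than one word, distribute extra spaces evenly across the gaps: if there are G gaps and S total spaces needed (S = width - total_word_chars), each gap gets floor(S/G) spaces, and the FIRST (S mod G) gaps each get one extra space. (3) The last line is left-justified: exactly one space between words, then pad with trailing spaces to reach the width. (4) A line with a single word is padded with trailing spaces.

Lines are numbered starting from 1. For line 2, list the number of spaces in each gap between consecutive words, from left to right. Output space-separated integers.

Answer: 3

Derivation:
Line 1: ['pepper', 'the'] (min_width=10, slack=5)
Line 2: ['tomato', 'guitar'] (min_width=13, slack=2)
Line 3: ['train', 'the', 'music'] (min_width=15, slack=0)
Line 4: ['festival'] (min_width=8, slack=7)
Line 5: ['chapter', 'sky'] (min_width=11, slack=4)
Line 6: ['south', 'deep'] (min_width=10, slack=5)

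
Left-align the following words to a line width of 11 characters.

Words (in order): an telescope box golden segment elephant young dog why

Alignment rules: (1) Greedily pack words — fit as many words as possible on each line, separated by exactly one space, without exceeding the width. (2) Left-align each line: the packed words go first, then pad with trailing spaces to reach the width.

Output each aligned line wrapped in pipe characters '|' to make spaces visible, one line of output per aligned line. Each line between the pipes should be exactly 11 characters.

Answer: |an         |
|telescope  |
|box golden |
|segment    |
|elephant   |
|young dog  |
|why        |

Derivation:
Line 1: ['an'] (min_width=2, slack=9)
Line 2: ['telescope'] (min_width=9, slack=2)
Line 3: ['box', 'golden'] (min_width=10, slack=1)
Line 4: ['segment'] (min_width=7, slack=4)
Line 5: ['elephant'] (min_width=8, slack=3)
Line 6: ['young', 'dog'] (min_width=9, slack=2)
Line 7: ['why'] (min_width=3, slack=8)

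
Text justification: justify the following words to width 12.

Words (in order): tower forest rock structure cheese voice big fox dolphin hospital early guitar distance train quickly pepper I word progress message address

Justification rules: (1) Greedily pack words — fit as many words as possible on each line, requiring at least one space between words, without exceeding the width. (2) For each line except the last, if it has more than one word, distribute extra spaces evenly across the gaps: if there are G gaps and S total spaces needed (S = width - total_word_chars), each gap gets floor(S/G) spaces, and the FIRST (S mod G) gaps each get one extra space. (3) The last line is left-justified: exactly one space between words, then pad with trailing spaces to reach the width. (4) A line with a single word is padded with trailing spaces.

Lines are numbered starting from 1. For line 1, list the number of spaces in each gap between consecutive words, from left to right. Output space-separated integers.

Line 1: ['tower', 'forest'] (min_width=12, slack=0)
Line 2: ['rock'] (min_width=4, slack=8)
Line 3: ['structure'] (min_width=9, slack=3)
Line 4: ['cheese', 'voice'] (min_width=12, slack=0)
Line 5: ['big', 'fox'] (min_width=7, slack=5)
Line 6: ['dolphin'] (min_width=7, slack=5)
Line 7: ['hospital'] (min_width=8, slack=4)
Line 8: ['early', 'guitar'] (min_width=12, slack=0)
Line 9: ['distance'] (min_width=8, slack=4)
Line 10: ['train'] (min_width=5, slack=7)
Line 11: ['quickly'] (min_width=7, slack=5)
Line 12: ['pepper', 'I'] (min_width=8, slack=4)
Line 13: ['word'] (min_width=4, slack=8)
Line 14: ['progress'] (min_width=8, slack=4)
Line 15: ['message'] (min_width=7, slack=5)
Line 16: ['address'] (min_width=7, slack=5)

Answer: 1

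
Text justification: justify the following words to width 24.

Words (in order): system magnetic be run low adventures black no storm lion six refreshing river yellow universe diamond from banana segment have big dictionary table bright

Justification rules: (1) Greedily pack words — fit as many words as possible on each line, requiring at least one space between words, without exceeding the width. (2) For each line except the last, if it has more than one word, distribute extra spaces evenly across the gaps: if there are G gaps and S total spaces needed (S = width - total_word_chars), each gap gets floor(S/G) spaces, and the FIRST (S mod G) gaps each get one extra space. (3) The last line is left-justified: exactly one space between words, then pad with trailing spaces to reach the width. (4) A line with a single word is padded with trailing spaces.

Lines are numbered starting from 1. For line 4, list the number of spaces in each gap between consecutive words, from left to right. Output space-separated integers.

Line 1: ['system', 'magnetic', 'be', 'run'] (min_width=22, slack=2)
Line 2: ['low', 'adventures', 'black', 'no'] (min_width=23, slack=1)
Line 3: ['storm', 'lion', 'six'] (min_width=14, slack=10)
Line 4: ['refreshing', 'river', 'yellow'] (min_width=23, slack=1)
Line 5: ['universe', 'diamond', 'from'] (min_width=21, slack=3)
Line 6: ['banana', 'segment', 'have', 'big'] (min_width=23, slack=1)
Line 7: ['dictionary', 'table', 'bright'] (min_width=23, slack=1)

Answer: 2 1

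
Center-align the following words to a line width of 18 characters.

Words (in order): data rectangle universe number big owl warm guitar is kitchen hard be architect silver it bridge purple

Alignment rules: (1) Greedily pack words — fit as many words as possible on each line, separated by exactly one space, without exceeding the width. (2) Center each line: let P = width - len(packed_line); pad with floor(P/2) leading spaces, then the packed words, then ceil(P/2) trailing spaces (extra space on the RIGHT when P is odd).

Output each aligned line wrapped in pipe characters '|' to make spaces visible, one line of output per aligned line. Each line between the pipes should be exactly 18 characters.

Answer: |  data rectangle  |
| universe number  |
|   big owl warm   |
|guitar is kitchen |
|hard be architect |
| silver it bridge |
|      purple      |

Derivation:
Line 1: ['data', 'rectangle'] (min_width=14, slack=4)
Line 2: ['universe', 'number'] (min_width=15, slack=3)
Line 3: ['big', 'owl', 'warm'] (min_width=12, slack=6)
Line 4: ['guitar', 'is', 'kitchen'] (min_width=17, slack=1)
Line 5: ['hard', 'be', 'architect'] (min_width=17, slack=1)
Line 6: ['silver', 'it', 'bridge'] (min_width=16, slack=2)
Line 7: ['purple'] (min_width=6, slack=12)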